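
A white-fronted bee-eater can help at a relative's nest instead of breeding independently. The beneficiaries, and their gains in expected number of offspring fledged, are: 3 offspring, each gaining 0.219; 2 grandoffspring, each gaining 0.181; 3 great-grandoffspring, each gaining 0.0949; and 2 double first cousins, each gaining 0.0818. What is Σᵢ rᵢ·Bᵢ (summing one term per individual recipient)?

0.4954875

r to an offspring = 1/2 (one parent–offspring link: r = (1/2)^1 = 1/2).
r to a grandoffspring = 1/4 (two parent–offspring links: r = (1/2)^2 = 1/4).
r to a great-grandoffspring = 1/8 (three parent–offspring links: r = (1/2)^3 = 1/8).
r to a double first cousin = 0.25 (double first cousins share both grandparent pairs — four paths of length 4: r = 4·(1/2)^4 = 1/4).
Summing one r·B term per recipient: 3·0.5·0.219 + 2·0.25·0.181 + 3·0.125·0.0949 + 2·0.25·0.0818 = 0.4954875.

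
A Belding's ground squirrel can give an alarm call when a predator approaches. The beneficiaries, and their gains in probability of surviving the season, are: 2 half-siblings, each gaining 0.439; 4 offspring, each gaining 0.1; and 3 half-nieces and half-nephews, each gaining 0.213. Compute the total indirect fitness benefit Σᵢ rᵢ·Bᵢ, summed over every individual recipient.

0.499375

r to a half-sibling = 0.25 (half-sibs share one parent — one path of length 2: r = (1/2)^2 = 1/4).
r to an offspring = 1/2 (one parent–offspring link: r = (1/2)^1 = 1/2).
r to a half-niece or half-nephew = 1/8 (half-aunt/uncle↔niece/nephew: one path of length 3: r = (1/2)^3 = 1/8).
Summing one r·B term per recipient: 2·0.25·0.439 + 4·0.5·0.1 + 3·0.125·0.213 = 0.499375.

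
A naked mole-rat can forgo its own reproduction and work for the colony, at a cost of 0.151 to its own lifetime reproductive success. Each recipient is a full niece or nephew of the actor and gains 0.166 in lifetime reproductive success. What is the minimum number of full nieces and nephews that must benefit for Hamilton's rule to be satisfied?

4

r to a full niece or nephew = 0.25 (full aunt/uncle↔niece/nephew: two paths of length 3 through the shared grandparent pair: r = 2·(1/2)^3 = 1/4).
Hamilton's rule: n·r·B > C  ⇒  n > C/(r·B) = 0.151/(0.25·0.166) = 3.639.
The smallest integer exceeding 3.639 is 4.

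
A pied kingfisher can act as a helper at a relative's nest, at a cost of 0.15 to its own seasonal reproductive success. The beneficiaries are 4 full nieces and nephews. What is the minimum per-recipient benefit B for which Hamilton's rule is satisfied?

0.15

r to a full niece or nephew = 1/4 (full aunt/uncle↔niece/nephew: two paths of length 3 through the shared grandparent pair: r = 2·(1/2)^3 = 1/4).
Hamilton's rule with n recipients of equal r: n·r·B > C, so B > C/(n·r) = 0.15/(4·0.25) = 0.15.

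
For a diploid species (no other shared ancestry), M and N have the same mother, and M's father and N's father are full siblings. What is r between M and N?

0.375

With two independent routes of shared ancestry, r is the sum of the two contributions.
M and N are related in two ways: half-sibs through their shared mother (r = 1/4) and first cousins through their fathers (r = 1/8).
r = 1/4 + 1/8 = 3/8 = 0.375.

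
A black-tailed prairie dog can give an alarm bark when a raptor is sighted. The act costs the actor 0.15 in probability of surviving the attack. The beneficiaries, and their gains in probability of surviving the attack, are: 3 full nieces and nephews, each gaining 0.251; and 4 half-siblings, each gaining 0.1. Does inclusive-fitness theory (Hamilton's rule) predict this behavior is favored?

Yes

Hamilton's rule: the trait is favored when the sum of r·B over every recipient exceeds the actor's cost C.
r to a full niece or nephew = 1/4 (full aunt/uncle↔niece/nephew: two paths of length 3 through the shared grandparent pair: r = 2·(1/2)^3 = 1/4).
r to a half-sibling = 0.25 (half-sibs share one parent — one path of length 2: r = (1/2)^2 = 1/4).
Summing one r·B term per recipient: 3·0.25·0.251 + 4·0.25·0.1 = 0.28825.
0.28825 > 0.15: the indirect benefit exceeds the cost.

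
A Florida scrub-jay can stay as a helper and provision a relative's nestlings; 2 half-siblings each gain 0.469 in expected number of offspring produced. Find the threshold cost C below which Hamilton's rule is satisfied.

0.2345

r to a half-sibling = 1/4 (half-sibs share one parent — one path of length 2: r = (1/2)^2 = 1/4).
Hamilton's rule: n·r·B > C, so the trait is favored while C < n·r·B = 2·0.25·0.469 = 0.2345.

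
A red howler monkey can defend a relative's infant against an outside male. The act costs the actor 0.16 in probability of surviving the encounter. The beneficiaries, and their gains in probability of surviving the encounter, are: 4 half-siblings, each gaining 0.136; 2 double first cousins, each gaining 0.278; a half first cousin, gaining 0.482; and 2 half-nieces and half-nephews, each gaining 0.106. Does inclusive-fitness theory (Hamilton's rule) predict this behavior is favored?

Hamilton's rule: the trait is favored when the sum of r·B over every recipient exceeds the actor's cost C.
r to a half-sibling = 1/4 (half-sibs share one parent — one path of length 2: r = (1/2)^2 = 1/4).
r to a double first cousin = 1/4 (double first cousins share both grandparent pairs — four paths of length 4: r = 4·(1/2)^4 = 1/4).
r to a half first cousin = 1/16 (half first cousins share one grandparent — one path of length 4: r = (1/2)^4 = 1/16).
r to a half-niece or half-nephew = 1/8 (half-aunt/uncle↔niece/nephew: one path of length 3: r = (1/2)^3 = 1/8).
Summing one r·B term per recipient: 4·0.25·0.136 + 2·0.25·0.278 + 1·0.0625·0.482 + 2·0.125·0.106 = 0.331625.
0.331625 > 0.16: the indirect benefit exceeds the cost.

Yes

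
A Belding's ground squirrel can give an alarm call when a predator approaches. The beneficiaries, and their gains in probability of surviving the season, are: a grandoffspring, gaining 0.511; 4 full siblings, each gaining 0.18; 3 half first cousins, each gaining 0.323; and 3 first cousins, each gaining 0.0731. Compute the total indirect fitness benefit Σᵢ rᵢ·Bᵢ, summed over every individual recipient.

0.575725

r to a grandoffspring = 1/4 (two parent–offspring links: r = (1/2)^2 = 1/4).
r to a full sibling = 0.5 (full sibs share both parents — two paths of length 2: r = 2·(1/2)^2 = 1/2).
r to a half first cousin = 0.0625 (half first cousins share one grandparent — one path of length 4: r = (1/2)^4 = 1/16).
r to a first cousin = 0.125 (first cousins share one grandparent pair — two paths of length 4: r = 2·(1/2)^4 = 1/8).
Summing one r·B term per recipient: 1·0.25·0.511 + 4·0.5·0.18 + 3·0.0625·0.323 + 3·0.125·0.0731 = 0.575725.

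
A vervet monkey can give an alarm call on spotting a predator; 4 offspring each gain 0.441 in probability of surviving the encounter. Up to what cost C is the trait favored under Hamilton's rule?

r to an offspring = 1/2 (one parent–offspring link: r = (1/2)^1 = 1/2).
Hamilton's rule: n·r·B > C, so the trait is favored while C < n·r·B = 4·0.5·0.441 = 0.882.

0.882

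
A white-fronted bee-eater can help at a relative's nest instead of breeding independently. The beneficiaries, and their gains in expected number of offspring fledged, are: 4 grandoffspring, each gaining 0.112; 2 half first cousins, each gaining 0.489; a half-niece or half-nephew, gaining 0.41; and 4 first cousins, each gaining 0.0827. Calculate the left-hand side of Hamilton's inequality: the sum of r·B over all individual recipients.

r to a grandoffspring = 0.25 (two parent–offspring links: r = (1/2)^2 = 1/4).
r to a half first cousin = 0.0625 (half first cousins share one grandparent — one path of length 4: r = (1/2)^4 = 1/16).
r to a half-niece or half-nephew = 0.125 (half-aunt/uncle↔niece/nephew: one path of length 3: r = (1/2)^3 = 1/8).
r to a first cousin = 0.125 (first cousins share one grandparent pair — two paths of length 4: r = 2·(1/2)^4 = 1/8).
Summing one r·B term per recipient: 4·0.25·0.112 + 2·0.0625·0.489 + 1·0.125·0.41 + 4·0.125·0.0827 = 0.265725.

0.265725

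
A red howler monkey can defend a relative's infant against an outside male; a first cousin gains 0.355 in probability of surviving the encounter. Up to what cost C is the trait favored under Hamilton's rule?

r to a first cousin = 0.125 (first cousins share one grandparent pair — two paths of length 4: r = 2·(1/2)^4 = 1/8).
Hamilton's rule: n·r·B > C, so the trait is favored while C < n·r·B = 1·0.125·0.355 = 0.044375.

0.044375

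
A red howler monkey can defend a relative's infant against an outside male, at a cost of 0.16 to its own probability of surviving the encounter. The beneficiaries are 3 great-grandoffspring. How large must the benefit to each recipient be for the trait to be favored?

0.4267

r to a great-grandoffspring = 1/8 (three parent–offspring links: r = (1/2)^3 = 1/8).
Hamilton's rule with n recipients of equal r: n·r·B > C, so B > C/(n·r) = 0.16/(3·0.125) = 0.4267.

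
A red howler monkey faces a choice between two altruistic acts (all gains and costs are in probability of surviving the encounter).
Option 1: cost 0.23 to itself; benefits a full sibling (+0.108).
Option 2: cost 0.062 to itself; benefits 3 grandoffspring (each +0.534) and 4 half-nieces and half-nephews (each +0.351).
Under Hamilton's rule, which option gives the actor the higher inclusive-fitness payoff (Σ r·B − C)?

Option 2

Option 1: r to a full sibling = 0.5.
Option 1: Σ r·B − C = (1·0.5·0.108) − 0.23 = -0.176.
Option 2: r to a grandoffspring = 0.25.
Option 2: r to a half-niece or half-nephew = 0.125.
Option 2: Σ r·B − C = (3·0.25·0.534 + 4·0.125·0.351) − 0.062 = 0.514.
Option 2 has the higher net inclusive-fitness payoff.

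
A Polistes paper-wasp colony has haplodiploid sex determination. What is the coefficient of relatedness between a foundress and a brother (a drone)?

Her haploid brother carries none of their father's genes and a random half of their mother's genome; that half matches the maternal half of her own genome with probability 1/2: r = 1/2 · 1/2 = 1/4.

0.25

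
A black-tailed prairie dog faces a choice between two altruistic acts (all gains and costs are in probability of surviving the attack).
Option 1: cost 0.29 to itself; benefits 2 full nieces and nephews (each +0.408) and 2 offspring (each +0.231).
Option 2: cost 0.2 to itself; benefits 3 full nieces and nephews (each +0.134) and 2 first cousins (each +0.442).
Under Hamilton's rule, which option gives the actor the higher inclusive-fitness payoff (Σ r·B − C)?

Option 1

Option 1: r to a full niece or nephew = 0.25.
Option 1: r to an offspring = 0.5.
Option 1: Σ r·B − C = (2·0.25·0.408 + 2·0.5·0.231) − 0.29 = 0.145.
Option 2: r to a full niece or nephew = 0.25.
Option 2: r to a first cousin = 0.125.
Option 2: Σ r·B − C = (3·0.25·0.134 + 2·0.125·0.442) − 0.2 = 0.011.
Option 1 has the higher net inclusive-fitness payoff.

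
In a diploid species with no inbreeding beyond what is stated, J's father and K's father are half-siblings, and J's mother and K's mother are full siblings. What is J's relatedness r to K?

0.1875

With two independent routes of shared ancestry, r is the sum of the two contributions.
J and K are related in two ways: half first cousins through their fathers (r = 1/16) and first cousins through their mothers (r = 1/8).
r = 1/16 + 1/8 = 3/16 = 0.1875.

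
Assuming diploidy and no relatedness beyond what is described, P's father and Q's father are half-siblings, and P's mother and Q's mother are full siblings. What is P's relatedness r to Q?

0.1875

Wright's path rule: contributions from independent ancestry routes add.
P and Q are related in two ways: half first cousins through their fathers (r = 1/16) and first cousins through their mothers (r = 1/8).
r = 1/16 + 1/8 = 3/16 = 0.1875.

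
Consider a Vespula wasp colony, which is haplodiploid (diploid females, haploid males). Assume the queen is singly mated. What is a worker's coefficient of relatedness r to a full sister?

Haplodiploid full sisters inherit their father's entire haploid genome identically (contributing 1/2) and on average half of their mother's contribution (1/2 · 1/2 = 1/4); r = 1/2 + 1/4 = 3/4.

0.75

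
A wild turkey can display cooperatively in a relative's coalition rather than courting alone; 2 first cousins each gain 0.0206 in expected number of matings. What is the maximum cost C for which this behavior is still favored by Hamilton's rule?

0.00515

r to a first cousin = 0.125 (first cousins share one grandparent pair — two paths of length 4: r = 2·(1/2)^4 = 1/8).
Hamilton's rule: n·r·B > C, so the trait is favored while C < n·r·B = 2·0.125·0.0206 = 0.00515.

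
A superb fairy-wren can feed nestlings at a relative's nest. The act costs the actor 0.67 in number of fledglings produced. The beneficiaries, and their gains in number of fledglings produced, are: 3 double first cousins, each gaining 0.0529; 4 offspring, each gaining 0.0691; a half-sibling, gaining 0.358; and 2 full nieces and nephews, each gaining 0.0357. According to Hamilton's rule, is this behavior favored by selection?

No

Hamilton's rule: the trait is favored when the sum of r·B over every recipient exceeds the actor's cost C.
r to a double first cousin = 0.25 (double first cousins share both grandparent pairs — four paths of length 4: r = 4·(1/2)^4 = 1/4).
r to an offspring = 1/2 (one parent–offspring link: r = (1/2)^1 = 1/2).
r to a half-sibling = 0.25 (half-sibs share one parent — one path of length 2: r = (1/2)^2 = 1/4).
r to a full niece or nephew = 1/4 (full aunt/uncle↔niece/nephew: two paths of length 3 through the shared grandparent pair: r = 2·(1/2)^3 = 1/4).
Summing one r·B term per recipient: 3·0.25·0.0529 + 4·0.5·0.0691 + 1·0.25·0.358 + 2·0.25·0.0357 = 0.285225.
0.285225 < 0.67: the indirect benefit is less than the cost.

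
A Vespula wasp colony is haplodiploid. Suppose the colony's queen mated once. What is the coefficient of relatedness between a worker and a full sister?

0.75

Haplodiploid full sisters inherit their father's entire haploid genome identically (contributing 1/2) and on average half of their mother's contribution (1/2 · 1/2 = 1/4); r = 1/2 + 1/4 = 3/4.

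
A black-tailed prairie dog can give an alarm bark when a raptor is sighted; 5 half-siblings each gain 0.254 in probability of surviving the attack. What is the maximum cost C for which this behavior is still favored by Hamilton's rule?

r to a half-sibling = 1/4 (half-sibs share one parent — one path of length 2: r = (1/2)^2 = 1/4).
Hamilton's rule: n·r·B > C, so the trait is favored while C < n·r·B = 5·0.25·0.254 = 0.3175.

0.3175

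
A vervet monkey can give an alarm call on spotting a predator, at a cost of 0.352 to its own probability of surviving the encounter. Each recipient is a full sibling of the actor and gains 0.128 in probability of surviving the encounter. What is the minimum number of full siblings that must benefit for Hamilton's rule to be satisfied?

6

r to a full sibling = 0.5 (full sibs share both parents — two paths of length 2: r = 2·(1/2)^2 = 1/2).
Hamilton's rule: n·r·B > C  ⇒  n > C/(r·B) = 0.352/(0.5·0.128) = 5.5.
The smallest integer exceeding 5.5 is 6.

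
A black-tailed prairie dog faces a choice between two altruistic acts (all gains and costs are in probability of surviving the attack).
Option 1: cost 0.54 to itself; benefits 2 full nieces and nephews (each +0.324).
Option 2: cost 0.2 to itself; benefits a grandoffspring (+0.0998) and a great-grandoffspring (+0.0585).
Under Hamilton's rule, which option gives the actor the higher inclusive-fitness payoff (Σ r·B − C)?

Option 1: r to a full niece or nephew = 0.25.
Option 1: Σ r·B − C = (2·0.25·0.324) − 0.54 = -0.378.
Option 2: r to a grandoffspring = 0.25.
Option 2: r to a great-grandoffspring = 0.125.
Option 2: Σ r·B − C = (1·0.25·0.0998 + 1·0.125·0.0585) − 0.2 = -0.1677375.
Option 2 has the higher net inclusive-fitness payoff.

Option 2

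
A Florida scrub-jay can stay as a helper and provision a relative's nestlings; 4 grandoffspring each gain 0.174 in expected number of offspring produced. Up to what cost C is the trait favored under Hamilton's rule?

0.174

r to a grandoffspring = 1/4 (two parent–offspring links: r = (1/2)^2 = 1/4).
Hamilton's rule: n·r·B > C, so the trait is favored while C < n·r·B = 4·0.25·0.174 = 0.174.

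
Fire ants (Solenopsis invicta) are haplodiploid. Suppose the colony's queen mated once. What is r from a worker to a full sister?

Haplodiploid full sisters inherit their father's entire haploid genome identically (contributing 1/2) and on average half of their mother's contribution (1/2 · 1/2 = 1/4); r = 1/2 + 1/4 = 3/4.

0.75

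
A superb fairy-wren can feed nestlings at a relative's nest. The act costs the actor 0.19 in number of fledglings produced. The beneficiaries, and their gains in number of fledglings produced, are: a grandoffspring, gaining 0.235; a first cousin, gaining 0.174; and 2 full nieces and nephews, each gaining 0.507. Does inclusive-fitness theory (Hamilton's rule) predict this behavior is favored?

Hamilton's rule: the trait is favored when the sum of r·B over every recipient exceeds the actor's cost C.
r to a grandoffspring = 1/4 (two parent–offspring links: r = (1/2)^2 = 1/4).
r to a first cousin = 0.125 (first cousins share one grandparent pair — two paths of length 4: r = 2·(1/2)^4 = 1/8).
r to a full niece or nephew = 1/4 (full aunt/uncle↔niece/nephew: two paths of length 3 through the shared grandparent pair: r = 2·(1/2)^3 = 1/4).
Summing one r·B term per recipient: 1·0.25·0.235 + 1·0.125·0.174 + 2·0.25·0.507 = 0.334.
0.334 > 0.19: the indirect benefit exceeds the cost.

Yes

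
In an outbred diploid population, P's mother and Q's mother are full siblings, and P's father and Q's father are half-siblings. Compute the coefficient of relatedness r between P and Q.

Wright's path rule: contributions from independent ancestry routes add.
P and Q are related in two ways: first cousins through their mothers (r = 1/8) and half first cousins through their fathers (r = 1/16).
r = 1/8 + 1/16 = 0.1875.

0.1875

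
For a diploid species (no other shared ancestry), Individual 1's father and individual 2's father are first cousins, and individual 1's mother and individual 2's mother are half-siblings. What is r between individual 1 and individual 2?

0.09375

Relatedness sums over independent paths through distinct common ancestors.
Individual 1 and individual 2 are related in two ways: second cousins through their fathers (r = 1/32) and half first cousins through their mothers (r = 1/16).
r = 1/32 + 1/16 = 0.09375.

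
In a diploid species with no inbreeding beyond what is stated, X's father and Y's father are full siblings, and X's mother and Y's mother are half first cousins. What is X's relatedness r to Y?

0.140625

Wright's path rule: contributions from independent ancestry routes add.
X and Y are related in two ways: first cousins through their fathers (r = 1/8) and half second cousins through their mothers (r = 1/64).
r = 1/8 + 1/64 = 0.140625.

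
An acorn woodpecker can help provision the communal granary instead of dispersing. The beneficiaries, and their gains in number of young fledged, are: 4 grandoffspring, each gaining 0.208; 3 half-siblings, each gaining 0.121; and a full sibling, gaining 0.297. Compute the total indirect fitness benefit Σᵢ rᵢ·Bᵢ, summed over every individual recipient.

r to a grandoffspring = 1/4 (two parent–offspring links: r = (1/2)^2 = 1/4).
r to a half-sibling = 0.25 (half-sibs share one parent — one path of length 2: r = (1/2)^2 = 1/4).
r to a full sibling = 1/2 (full sibs share both parents — two paths of length 2: r = 2·(1/2)^2 = 1/2).
Summing one r·B term per recipient: 4·0.25·0.208 + 3·0.25·0.121 + 1·0.5·0.297 = 0.44725.

0.44725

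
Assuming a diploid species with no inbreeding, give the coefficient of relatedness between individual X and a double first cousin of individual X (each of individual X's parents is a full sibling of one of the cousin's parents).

0.25

Each parent–offspring link contributes a factor of 1/2, and independent paths through distinct common ancestors add.
Double first cousins share both grandparent pairs — four paths of length 4: r = 4·(1/2)^4 = 1/4.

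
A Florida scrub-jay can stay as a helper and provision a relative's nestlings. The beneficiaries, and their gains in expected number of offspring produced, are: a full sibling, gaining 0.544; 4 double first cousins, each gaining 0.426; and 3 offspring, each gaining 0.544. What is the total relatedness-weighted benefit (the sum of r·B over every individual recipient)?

r to a full sibling = 0.5 (full sibs share both parents — two paths of length 2: r = 2·(1/2)^2 = 1/2).
r to a double first cousin = 1/4 (double first cousins share both grandparent pairs — four paths of length 4: r = 4·(1/2)^4 = 1/4).
r to an offspring = 1/2 (one parent–offspring link: r = (1/2)^1 = 1/2).
Summing one r·B term per recipient: 1·0.5·0.544 + 4·0.25·0.426 + 3·0.5·0.544 = 1.514.

1.514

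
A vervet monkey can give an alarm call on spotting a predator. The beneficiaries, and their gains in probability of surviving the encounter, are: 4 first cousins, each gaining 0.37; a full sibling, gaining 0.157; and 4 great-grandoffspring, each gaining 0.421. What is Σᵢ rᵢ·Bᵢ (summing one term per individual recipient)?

0.474

r to a first cousin = 0.125 (first cousins share one grandparent pair — two paths of length 4: r = 2·(1/2)^4 = 1/8).
r to a full sibling = 0.5 (full sibs share both parents — two paths of length 2: r = 2·(1/2)^2 = 1/2).
r to a great-grandoffspring = 0.125 (three parent–offspring links: r = (1/2)^3 = 1/8).
Summing one r·B term per recipient: 4·0.125·0.37 + 1·0.5·0.157 + 4·0.125·0.421 = 0.474.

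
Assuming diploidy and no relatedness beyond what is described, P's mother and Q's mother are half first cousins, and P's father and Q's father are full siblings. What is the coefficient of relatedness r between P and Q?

Wright's path rule: contributions from independent ancestry routes add.
P and Q are related in two ways: half second cousins through their mothers (r = 1/64) and first cousins through their fathers (r = 1/8).
r = 1/64 + 1/8 = 0.140625.

0.140625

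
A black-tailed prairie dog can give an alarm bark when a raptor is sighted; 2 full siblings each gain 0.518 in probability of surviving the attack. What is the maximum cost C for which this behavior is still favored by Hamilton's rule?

0.518

r to a full sibling = 0.5 (full sibs share both parents — two paths of length 2: r = 2·(1/2)^2 = 1/2).
Hamilton's rule: n·r·B > C, so the trait is favored while C < n·r·B = 2·0.5·0.518 = 0.518.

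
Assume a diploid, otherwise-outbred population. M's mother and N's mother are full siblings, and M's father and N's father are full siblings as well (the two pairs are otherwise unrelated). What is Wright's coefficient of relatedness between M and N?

Independent pedigree routes through distinct common ancestors add.
M and N are related in two ways: first cousins through their mothers (r = 1/8) and first cousins through their fathers (r = 1/8) — i.e. double first cousins.
r = 1/8 + 1/8 = 0.25.

0.25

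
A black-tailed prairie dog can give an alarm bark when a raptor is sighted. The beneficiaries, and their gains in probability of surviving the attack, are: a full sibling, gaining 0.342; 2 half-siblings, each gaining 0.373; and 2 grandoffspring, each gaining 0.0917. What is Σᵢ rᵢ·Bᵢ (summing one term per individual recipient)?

r to a full sibling = 0.5 (full sibs share both parents — two paths of length 2: r = 2·(1/2)^2 = 1/2).
r to a half-sibling = 0.25 (half-sibs share one parent — one path of length 2: r = (1/2)^2 = 1/4).
r to a grandoffspring = 0.25 (two parent–offspring links: r = (1/2)^2 = 1/4).
Summing one r·B term per recipient: 1·0.5·0.342 + 2·0.25·0.373 + 2·0.25·0.0917 = 0.40335.

0.40335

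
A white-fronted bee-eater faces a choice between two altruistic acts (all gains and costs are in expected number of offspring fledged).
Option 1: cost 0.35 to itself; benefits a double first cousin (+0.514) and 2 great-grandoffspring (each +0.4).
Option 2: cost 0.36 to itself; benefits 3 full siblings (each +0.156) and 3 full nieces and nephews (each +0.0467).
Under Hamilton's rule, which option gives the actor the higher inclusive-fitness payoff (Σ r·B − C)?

Option 1: r to a double first cousin = 0.25.
Option 1: r to a great-grandoffspring = 0.125.
Option 1: Σ r·B − C = (1·0.25·0.514 + 2·0.125·0.4) − 0.35 = -0.1215.
Option 2: r to a full sibling = 0.5.
Option 2: r to a full niece or nephew = 0.25.
Option 2: Σ r·B − C = (3·0.5·0.156 + 3·0.25·0.0467) − 0.36 = -0.090975.
Option 2 has the higher net inclusive-fitness payoff.

Option 2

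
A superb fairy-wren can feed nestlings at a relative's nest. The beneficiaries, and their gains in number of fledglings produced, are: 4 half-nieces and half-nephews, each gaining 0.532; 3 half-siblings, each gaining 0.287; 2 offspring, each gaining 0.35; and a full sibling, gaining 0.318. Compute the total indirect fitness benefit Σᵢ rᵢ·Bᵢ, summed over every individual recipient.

r to a half-niece or half-nephew = 1/8 (half-aunt/uncle↔niece/nephew: one path of length 3: r = (1/2)^3 = 1/8).
r to a half-sibling = 0.25 (half-sibs share one parent — one path of length 2: r = (1/2)^2 = 1/4).
r to an offspring = 1/2 (one parent–offspring link: r = (1/2)^1 = 1/2).
r to a full sibling = 0.5 (full sibs share both parents — two paths of length 2: r = 2·(1/2)^2 = 1/2).
Summing one r·B term per recipient: 4·0.125·0.532 + 3·0.25·0.287 + 2·0.5·0.35 + 1·0.5·0.318 = 0.99025.

0.99025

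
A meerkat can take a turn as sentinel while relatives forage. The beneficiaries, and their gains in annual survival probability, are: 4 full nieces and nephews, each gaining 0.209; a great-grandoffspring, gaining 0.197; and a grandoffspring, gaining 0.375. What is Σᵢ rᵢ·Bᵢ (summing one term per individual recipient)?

0.327375

r to a full niece or nephew = 0.25 (full aunt/uncle↔niece/nephew: two paths of length 3 through the shared grandparent pair: r = 2·(1/2)^3 = 1/4).
r to a great-grandoffspring = 1/8 (three parent–offspring links: r = (1/2)^3 = 1/8).
r to a grandoffspring = 0.25 (two parent–offspring links: r = (1/2)^2 = 1/4).
Summing one r·B term per recipient: 4·0.25·0.209 + 1·0.125·0.197 + 1·0.25·0.375 = 0.327375.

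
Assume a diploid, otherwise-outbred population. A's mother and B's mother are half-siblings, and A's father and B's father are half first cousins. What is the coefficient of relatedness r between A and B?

Wright's path rule: contributions from independent ancestry routes add.
A and B are related in two ways: half first cousins through their mothers (r = 1/16) and half second cousins through their fathers (r = 1/64).
r = 1/16 + 1/64 = 5/64 = 0.078125.

0.078125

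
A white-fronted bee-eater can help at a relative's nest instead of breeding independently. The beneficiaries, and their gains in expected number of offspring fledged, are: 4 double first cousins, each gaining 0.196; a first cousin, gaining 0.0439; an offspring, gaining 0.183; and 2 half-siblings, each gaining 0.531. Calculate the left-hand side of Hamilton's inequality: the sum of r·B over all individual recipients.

0.5584875

r to a double first cousin = 0.25 (double first cousins share both grandparent pairs — four paths of length 4: r = 4·(1/2)^4 = 1/4).
r to a first cousin = 1/8 (first cousins share one grandparent pair — two paths of length 4: r = 2·(1/2)^4 = 1/8).
r to an offspring = 0.5 (one parent–offspring link: r = (1/2)^1 = 1/2).
r to a half-sibling = 0.25 (half-sibs share one parent — one path of length 2: r = (1/2)^2 = 1/4).
Summing one r·B term per recipient: 4·0.25·0.196 + 1·0.125·0.0439 + 1·0.5·0.183 + 2·0.25·0.531 = 0.5584875.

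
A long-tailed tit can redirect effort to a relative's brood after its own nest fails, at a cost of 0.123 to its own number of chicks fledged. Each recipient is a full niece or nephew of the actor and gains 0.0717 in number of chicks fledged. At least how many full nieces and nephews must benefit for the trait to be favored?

r to a full niece or nephew = 0.25 (full aunt/uncle↔niece/nephew: two paths of length 3 through the shared grandparent pair: r = 2·(1/2)^3 = 1/4).
Hamilton's rule: n·r·B > C  ⇒  n > C/(r·B) = 0.123/(0.25·0.0717) = 6.862.
The smallest integer exceeding 6.862 is 7.

7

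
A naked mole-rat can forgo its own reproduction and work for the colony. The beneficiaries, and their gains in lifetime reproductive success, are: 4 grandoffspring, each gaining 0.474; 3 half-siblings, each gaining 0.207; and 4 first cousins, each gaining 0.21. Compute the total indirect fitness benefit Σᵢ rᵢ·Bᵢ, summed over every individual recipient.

0.73425

r to a grandoffspring = 0.25 (two parent–offspring links: r = (1/2)^2 = 1/4).
r to a half-sibling = 1/4 (half-sibs share one parent — one path of length 2: r = (1/2)^2 = 1/4).
r to a first cousin = 1/8 (first cousins share one grandparent pair — two paths of length 4: r = 2·(1/2)^4 = 1/8).
Summing one r·B term per recipient: 4·0.25·0.474 + 3·0.25·0.207 + 4·0.125·0.21 = 0.73425.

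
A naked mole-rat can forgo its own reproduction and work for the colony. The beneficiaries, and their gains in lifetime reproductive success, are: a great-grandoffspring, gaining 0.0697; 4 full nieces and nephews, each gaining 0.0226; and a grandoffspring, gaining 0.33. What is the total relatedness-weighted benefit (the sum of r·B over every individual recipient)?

r to a great-grandoffspring = 0.125 (three parent–offspring links: r = (1/2)^3 = 1/8).
r to a full niece or nephew = 0.25 (full aunt/uncle↔niece/nephew: two paths of length 3 through the shared grandparent pair: r = 2·(1/2)^3 = 1/4).
r to a grandoffspring = 1/4 (two parent–offspring links: r = (1/2)^2 = 1/4).
Summing one r·B term per recipient: 1·0.125·0.0697 + 4·0.25·0.0226 + 1·0.25·0.33 = 0.1138125.

0.1138125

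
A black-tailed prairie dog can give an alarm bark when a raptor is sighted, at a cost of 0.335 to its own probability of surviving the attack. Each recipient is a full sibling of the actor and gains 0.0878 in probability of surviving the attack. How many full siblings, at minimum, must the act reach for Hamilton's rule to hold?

8

r to a full sibling = 1/2 (full sibs share both parents — two paths of length 2: r = 2·(1/2)^2 = 1/2).
Hamilton's rule: n·r·B > C  ⇒  n > C/(r·B) = 0.335/(0.5·0.0878) = 7.631.
The smallest integer exceeding 7.631 is 8.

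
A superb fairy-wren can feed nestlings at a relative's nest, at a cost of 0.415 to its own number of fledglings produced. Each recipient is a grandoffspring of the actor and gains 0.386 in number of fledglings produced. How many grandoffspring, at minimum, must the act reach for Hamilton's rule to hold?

r to a grandoffspring = 0.25 (two parent–offspring links: r = (1/2)^2 = 1/4).
Hamilton's rule: n·r·B > C  ⇒  n > C/(r·B) = 0.415/(0.25·0.386) = 4.301.
The smallest integer exceeding 4.301 is 5.

5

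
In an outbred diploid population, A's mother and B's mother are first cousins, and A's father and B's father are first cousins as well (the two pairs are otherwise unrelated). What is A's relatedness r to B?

Wright's path rule: contributions from independent ancestry routes add.
A and B are related in two ways: second cousins through their mothers (r = 1/32) and second cousins through their fathers (r = 1/32).
r = 1/32 + 1/32 = 0.0625.

0.0625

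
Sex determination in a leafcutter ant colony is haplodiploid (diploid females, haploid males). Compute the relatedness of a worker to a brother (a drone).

Her haploid brother carries none of their father's genes and a random half of their mother's genome; that half matches the maternal half of her own genome with probability 1/2: r = 1/2 · 1/2 = 1/4.

0.25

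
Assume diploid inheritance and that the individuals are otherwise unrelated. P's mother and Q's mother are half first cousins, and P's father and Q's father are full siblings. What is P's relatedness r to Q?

Wright's path rule: contributions from independent ancestry routes add.
P and Q are related in two ways: half second cousins through their mothers (r = 1/64) and first cousins through their fathers (r = 1/8).
r = 1/64 + 1/8 = 0.140625.

0.140625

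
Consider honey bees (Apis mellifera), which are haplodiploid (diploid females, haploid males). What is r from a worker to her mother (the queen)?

0.5

One meiotic link between diploid queen and diploid daughter: r = 1/2.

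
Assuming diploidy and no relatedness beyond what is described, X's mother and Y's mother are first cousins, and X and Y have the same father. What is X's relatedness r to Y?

0.28125

Wright's path rule: contributions from independent ancestry routes add.
X and Y are related in two ways: second cousins through their mothers (r = 1/32) and half-sibs through their shared father (r = 1/4).
r = 1/32 + 1/4 = 9/32 = 0.28125.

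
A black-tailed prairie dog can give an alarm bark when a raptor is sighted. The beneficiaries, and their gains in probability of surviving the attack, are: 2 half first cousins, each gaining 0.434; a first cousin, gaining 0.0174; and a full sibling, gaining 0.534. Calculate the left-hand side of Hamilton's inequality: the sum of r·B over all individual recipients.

0.323425

r to a half first cousin = 0.0625 (half first cousins share one grandparent — one path of length 4: r = (1/2)^4 = 1/16).
r to a first cousin = 0.125 (first cousins share one grandparent pair — two paths of length 4: r = 2·(1/2)^4 = 1/8).
r to a full sibling = 1/2 (full sibs share both parents — two paths of length 2: r = 2·(1/2)^2 = 1/2).
Summing one r·B term per recipient: 2·0.0625·0.434 + 1·0.125·0.0174 + 1·0.5·0.534 = 0.323425.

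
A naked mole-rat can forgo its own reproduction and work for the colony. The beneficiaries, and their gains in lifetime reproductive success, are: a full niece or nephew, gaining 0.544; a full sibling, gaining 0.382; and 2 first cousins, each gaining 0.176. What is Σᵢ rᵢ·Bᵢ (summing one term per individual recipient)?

0.371

r to a full niece or nephew = 1/4 (full aunt/uncle↔niece/nephew: two paths of length 3 through the shared grandparent pair: r = 2·(1/2)^3 = 1/4).
r to a full sibling = 1/2 (full sibs share both parents — two paths of length 2: r = 2·(1/2)^2 = 1/2).
r to a first cousin = 0.125 (first cousins share one grandparent pair — two paths of length 4: r = 2·(1/2)^4 = 1/8).
Summing one r·B term per recipient: 1·0.25·0.544 + 1·0.5·0.382 + 2·0.125·0.176 = 0.371.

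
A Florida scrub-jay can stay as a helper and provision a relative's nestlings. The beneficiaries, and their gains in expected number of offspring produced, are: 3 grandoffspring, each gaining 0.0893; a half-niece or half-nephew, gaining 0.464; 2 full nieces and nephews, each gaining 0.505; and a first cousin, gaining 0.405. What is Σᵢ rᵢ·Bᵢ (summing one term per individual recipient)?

0.4281

r to a grandoffspring = 0.25 (two parent–offspring links: r = (1/2)^2 = 1/4).
r to a half-niece or half-nephew = 0.125 (half-aunt/uncle↔niece/nephew: one path of length 3: r = (1/2)^3 = 1/8).
r to a full niece or nephew = 0.25 (full aunt/uncle↔niece/nephew: two paths of length 3 through the shared grandparent pair: r = 2·(1/2)^3 = 1/4).
r to a first cousin = 1/8 (first cousins share one grandparent pair — two paths of length 4: r = 2·(1/2)^4 = 1/8).
Summing one r·B term per recipient: 3·0.25·0.0893 + 1·0.125·0.464 + 2·0.25·0.505 + 1·0.125·0.405 = 0.4281.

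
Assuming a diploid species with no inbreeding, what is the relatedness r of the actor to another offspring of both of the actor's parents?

Each parent–offspring link contributes a factor of 1/2, and independent paths through distinct common ancestors add.
Full sibs share both parents — two paths of length 2: r = 2·(1/2)^2 = 1/2.

0.5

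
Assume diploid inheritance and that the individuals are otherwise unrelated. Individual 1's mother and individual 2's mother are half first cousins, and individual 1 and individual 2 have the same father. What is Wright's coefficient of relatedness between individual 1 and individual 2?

0.265625

Relatedness sums over independent paths through distinct common ancestors.
Individual 1 and individual 2 are related in two ways: half second cousins through their mothers (r = 1/64) and half-sibs through their shared father (r = 1/4).
r = 1/64 + 1/4 = 17/64 = 0.265625.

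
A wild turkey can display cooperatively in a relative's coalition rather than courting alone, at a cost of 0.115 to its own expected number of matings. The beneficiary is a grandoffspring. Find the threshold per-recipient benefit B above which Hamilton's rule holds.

r to a grandoffspring = 1/4 (two parent–offspring links: r = (1/2)^2 = 1/4).
Hamilton's rule with n recipients of equal r: n·r·B > C, so B > C/(n·r) = 0.115/(1·0.25) = 0.46.

0.46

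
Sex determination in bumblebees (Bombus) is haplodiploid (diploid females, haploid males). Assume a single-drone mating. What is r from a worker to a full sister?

0.75

Haplodiploid full sisters inherit their father's entire haploid genome identically (contributing 1/2) and on average half of their mother's contribution (1/2 · 1/2 = 1/4); r = 1/2 + 1/4 = 3/4.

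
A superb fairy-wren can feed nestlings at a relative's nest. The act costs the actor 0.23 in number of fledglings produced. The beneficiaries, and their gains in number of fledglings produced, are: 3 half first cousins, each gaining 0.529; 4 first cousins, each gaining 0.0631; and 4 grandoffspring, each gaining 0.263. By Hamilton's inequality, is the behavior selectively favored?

Hamilton's rule: the trait is favored when the sum of r·B over every recipient exceeds the actor's cost C.
r to a half first cousin = 1/16 (half first cousins share one grandparent — one path of length 4: r = (1/2)^4 = 1/16).
r to a first cousin = 0.125 (first cousins share one grandparent pair — two paths of length 4: r = 2·(1/2)^4 = 1/8).
r to a grandoffspring = 1/4 (two parent–offspring links: r = (1/2)^2 = 1/4).
Summing one r·B term per recipient: 3·0.0625·0.529 + 4·0.125·0.0631 + 4·0.25·0.263 = 0.3937375.
0.3937375 > 0.23: the indirect benefit exceeds the cost.

Yes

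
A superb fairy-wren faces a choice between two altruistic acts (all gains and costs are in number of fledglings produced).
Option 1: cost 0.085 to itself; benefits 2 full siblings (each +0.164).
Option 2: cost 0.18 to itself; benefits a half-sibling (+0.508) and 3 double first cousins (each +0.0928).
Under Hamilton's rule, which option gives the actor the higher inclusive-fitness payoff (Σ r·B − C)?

Option 1: r to a full sibling = 0.5.
Option 1: Σ r·B − C = (2·0.5·0.164) − 0.085 = 0.079.
Option 2: r to a half-sibling = 0.25.
Option 2: r to a double first cousin = 0.25.
Option 2: Σ r·B − C = (1·0.25·0.508 + 3·0.25·0.0928) − 0.18 = 0.0166.
Option 1 has the higher net inclusive-fitness payoff.

Option 1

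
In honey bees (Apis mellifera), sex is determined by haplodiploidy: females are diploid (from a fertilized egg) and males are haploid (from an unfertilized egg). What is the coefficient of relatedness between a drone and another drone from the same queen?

0.5

Haploid brothers each carry a random half of the queen's diploid genome, so on average they share half: r = 1/2.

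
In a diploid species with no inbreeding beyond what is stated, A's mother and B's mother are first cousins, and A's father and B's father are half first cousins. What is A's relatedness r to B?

Relatedness sums over independent paths through distinct common ancestors.
A and B are related in two ways: second cousins through their mothers (r = 1/32) and half second cousins through their fathers (r = 1/64).
r = 1/32 + 1/64 = 0.046875.

0.046875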